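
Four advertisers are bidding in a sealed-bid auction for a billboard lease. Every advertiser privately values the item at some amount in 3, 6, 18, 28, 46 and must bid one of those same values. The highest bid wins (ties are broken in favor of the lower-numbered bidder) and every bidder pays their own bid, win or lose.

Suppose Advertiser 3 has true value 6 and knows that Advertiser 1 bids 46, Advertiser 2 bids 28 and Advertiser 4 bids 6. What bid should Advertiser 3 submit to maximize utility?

Bid 3: loses but pays 3, utility -3.
Bid 6: loses but pays 6, utility -6.
Bid 18: loses but pays 18, utility -18.
Bid 28: loses but pays 28, utility -28.
Bid 46: loses but pays 46, utility -46.
The best choice is 3 with utility -3.

3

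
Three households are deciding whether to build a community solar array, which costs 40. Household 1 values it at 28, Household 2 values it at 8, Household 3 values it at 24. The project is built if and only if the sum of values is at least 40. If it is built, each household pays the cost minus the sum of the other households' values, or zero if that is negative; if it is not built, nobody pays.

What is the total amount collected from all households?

12

Total value 60 ≥ cost 40, so it is built.
Household 1: others sum to 32; max(0, 40 - 32) = 8.
Household 2: others sum to 52; max(0, 40 - 52) = 0.
Household 3: others sum to 36; max(0, 40 - 36) = 4.
Total collected = 8 + 0 + 4 = 12.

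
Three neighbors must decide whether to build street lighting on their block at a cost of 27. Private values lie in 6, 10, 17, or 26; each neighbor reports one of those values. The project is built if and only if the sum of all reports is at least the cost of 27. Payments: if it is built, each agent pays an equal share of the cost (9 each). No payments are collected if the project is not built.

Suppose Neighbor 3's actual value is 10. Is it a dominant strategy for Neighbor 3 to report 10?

No

Consider the case where Neighbor 1 reports 6 and Neighbor 2 reports 6.
Truthful report 10: project not built, utility 0.
Report 17 instead: project built, pays 9, utility 10 - 9 = 1.
Since 1 > 0, reporting 17 is strictly better here, so truthful reporting is not dominant.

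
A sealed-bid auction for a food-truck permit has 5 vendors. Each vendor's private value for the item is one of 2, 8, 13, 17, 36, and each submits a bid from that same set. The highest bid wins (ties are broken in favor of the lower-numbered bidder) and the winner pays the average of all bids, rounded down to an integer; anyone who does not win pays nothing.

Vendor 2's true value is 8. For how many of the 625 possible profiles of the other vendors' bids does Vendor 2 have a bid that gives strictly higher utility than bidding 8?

20

Others bid (2, 2, 2, 13): truth gives 0; bid 13 gives 2 > 0. Violating.
Others bid (2, 2, 8, 13): truth gives 0; bid 13 gives 1 > 0. Violating.
Others bid (2, 2, 13, 2): truth gives 0; bid 13 gives 2 > 0. Violating.
Others bid (2, 2, 13, 8): truth gives 0; bid 13 gives 1 > 0. Violating.
Others bid (2, 2, 2, 2): truth gives 5; no alternative beats it.
Others bid (2, 2, 2, 8): truth gives 4; no alternative beats it.
(Checking all 625 profiles: 20 have a profitable deviation, 605 do not.)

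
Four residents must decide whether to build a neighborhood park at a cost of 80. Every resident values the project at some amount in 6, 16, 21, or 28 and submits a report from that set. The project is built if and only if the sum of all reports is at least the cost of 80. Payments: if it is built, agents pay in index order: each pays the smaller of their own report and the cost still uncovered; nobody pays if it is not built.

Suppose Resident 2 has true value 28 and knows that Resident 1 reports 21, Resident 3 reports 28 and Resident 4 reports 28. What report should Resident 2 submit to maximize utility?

6

Report 6: project built, pays 6, utility 28 - 6 = 22.
Report 16: project built, pays 16, utility 28 - 16 = 12.
Report 21: project built, pays 21, utility 28 - 21 = 7.
Report 28: project built, pays 28, utility 28 - 28 = 0.
The best choice is 6 with utility 22.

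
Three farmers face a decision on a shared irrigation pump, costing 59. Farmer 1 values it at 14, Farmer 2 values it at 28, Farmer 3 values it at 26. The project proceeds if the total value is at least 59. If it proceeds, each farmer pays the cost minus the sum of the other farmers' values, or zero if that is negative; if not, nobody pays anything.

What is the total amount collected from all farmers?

41

Total value 68 ≥ cost 59, so it is built.
Farmer 1: others sum to 54; max(0, 59 - 54) = 5.
Farmer 2: others sum to 40; max(0, 59 - 40) = 19.
Farmer 3: others sum to 42; max(0, 59 - 42) = 17.
Total collected = 5 + 19 + 17 = 41.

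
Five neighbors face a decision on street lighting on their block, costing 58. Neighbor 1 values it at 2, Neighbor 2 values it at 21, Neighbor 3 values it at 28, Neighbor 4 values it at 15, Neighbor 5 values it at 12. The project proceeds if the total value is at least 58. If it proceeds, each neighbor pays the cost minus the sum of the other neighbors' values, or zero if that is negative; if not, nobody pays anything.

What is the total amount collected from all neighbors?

Total value 78 ≥ cost 58, so it is built.
Neighbor 1: others sum to 76; max(0, 58 - 76) = 0.
Neighbor 2: others sum to 57; max(0, 58 - 57) = 1.
Neighbor 3: others sum to 50; max(0, 58 - 50) = 8.
Neighbor 4: others sum to 63; max(0, 58 - 63) = 0.
Neighbor 5: others sum to 66; max(0, 58 - 66) = 0.
Total collected = 0 + 1 + 8 + 0 + 0 = 9.

9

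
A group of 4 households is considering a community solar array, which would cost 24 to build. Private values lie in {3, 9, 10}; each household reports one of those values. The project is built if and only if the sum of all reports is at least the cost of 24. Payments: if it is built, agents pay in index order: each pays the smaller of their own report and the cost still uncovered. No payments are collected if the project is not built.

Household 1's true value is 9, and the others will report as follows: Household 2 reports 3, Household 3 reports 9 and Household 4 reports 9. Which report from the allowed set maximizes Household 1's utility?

3

Report 3: project built, pays 3, utility 9 - 3 = 6.
Report 9: project built, pays 9, utility 9 - 9 = 0.
Report 10: project built, pays 10, utility 9 - 10 = -1.
The best choice is 3 with utility 6.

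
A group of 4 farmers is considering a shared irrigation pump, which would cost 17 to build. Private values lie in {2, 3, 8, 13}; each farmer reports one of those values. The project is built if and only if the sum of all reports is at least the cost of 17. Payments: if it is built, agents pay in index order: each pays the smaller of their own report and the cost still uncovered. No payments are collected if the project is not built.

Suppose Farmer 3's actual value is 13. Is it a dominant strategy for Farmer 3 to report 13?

Consider the case where Farmer 1 reports 2, Farmer 2 reports 2 and Farmer 4 reports 8.
Truthful report 13: project built, pays 13, utility 13 - 13 = 0.
Report 8 instead: project built, pays 8, utility 13 - 8 = 5.
Since 5 > 0, reporting 8 is strictly better here, so truthful reporting is not dominant.

No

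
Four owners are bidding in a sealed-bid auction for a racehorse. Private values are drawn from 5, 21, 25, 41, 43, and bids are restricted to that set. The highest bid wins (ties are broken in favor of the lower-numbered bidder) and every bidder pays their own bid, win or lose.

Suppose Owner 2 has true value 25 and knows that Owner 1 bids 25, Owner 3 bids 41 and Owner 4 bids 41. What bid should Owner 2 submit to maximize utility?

5

Bid 5: loses but pays 5, utility -5.
Bid 21: loses but pays 21, utility -21.
Bid 25: loses but pays 25, utility -25.
Bid 41: wins, pays 41, utility 25 - 41 = -16.
Bid 43: wins, pays 43, utility 25 - 43 = -18.
The best choice is 5 with utility -5.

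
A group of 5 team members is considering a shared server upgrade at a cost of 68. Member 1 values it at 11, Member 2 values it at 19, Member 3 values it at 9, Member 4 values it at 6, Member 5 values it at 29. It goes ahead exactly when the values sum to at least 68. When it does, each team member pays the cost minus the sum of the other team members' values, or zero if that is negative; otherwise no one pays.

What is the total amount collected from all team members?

44

Total value 74 ≥ cost 68, so it is built.
Member 1: others sum to 63; max(0, 68 - 63) = 5.
Member 2: others sum to 55; max(0, 68 - 55) = 13.
Member 3: others sum to 65; max(0, 68 - 65) = 3.
Member 4: others sum to 68; max(0, 68 - 68) = 0.
Member 5: others sum to 45; max(0, 68 - 45) = 23.
Total collected = 5 + 13 + 3 + 0 + 23 = 44.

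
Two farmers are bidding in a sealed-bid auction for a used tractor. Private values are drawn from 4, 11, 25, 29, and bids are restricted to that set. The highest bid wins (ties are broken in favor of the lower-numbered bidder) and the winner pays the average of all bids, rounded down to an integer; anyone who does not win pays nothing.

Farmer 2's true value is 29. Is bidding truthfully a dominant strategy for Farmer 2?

Consider the case where Farmer 1 bids 4.
Truthful bid 29: wins, pays 16, utility 29 - 16 = 13.
Bid 11 instead: wins, pays 7, utility 29 - 7 = 22.
Since 22 > 13, bidding 11 is strictly better here, so truthful bidding is not dominant.

No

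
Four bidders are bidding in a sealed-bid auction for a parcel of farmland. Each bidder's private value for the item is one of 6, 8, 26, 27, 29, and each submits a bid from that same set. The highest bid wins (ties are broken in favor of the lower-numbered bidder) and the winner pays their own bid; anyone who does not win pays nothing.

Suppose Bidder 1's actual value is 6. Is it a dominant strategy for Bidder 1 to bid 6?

Yes

Check each profile of the others' bids and compare truth against every alternative bid.
Others bid (6, 6, 6): truth gives 0, best alternative gives -2.
Others bid (6, 6, 8): truth gives 0, best alternative gives -2.
Others bid (6, 8, 6): truth gives 0, best alternative gives -2.
Others bid (6, 8, 8): truth gives 0, best alternative gives -2.
Others bid (8, 6, 6): truth gives 0, best alternative gives -2.
Others bid (8, 6, 8): truth gives 0, best alternative gives -2.
(Remaining 119 profiles checked similarly; truth is weakly best in each.)
In every case the truthful bid is at least as good as any alternative, so it is a dominant strategy.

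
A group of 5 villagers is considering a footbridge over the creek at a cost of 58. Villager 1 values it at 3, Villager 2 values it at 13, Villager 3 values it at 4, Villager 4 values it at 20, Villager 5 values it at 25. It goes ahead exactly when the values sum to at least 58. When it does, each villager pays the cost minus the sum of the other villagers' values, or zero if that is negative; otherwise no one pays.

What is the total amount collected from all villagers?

37

Total value 65 ≥ cost 58, so it is built.
Villager 1: others sum to 62; max(0, 58 - 62) = 0.
Villager 2: others sum to 52; max(0, 58 - 52) = 6.
Villager 3: others sum to 61; max(0, 58 - 61) = 0.
Villager 4: others sum to 45; max(0, 58 - 45) = 13.
Villager 5: others sum to 40; max(0, 58 - 40) = 18.
Total collected = 0 + 6 + 0 + 13 + 18 = 37.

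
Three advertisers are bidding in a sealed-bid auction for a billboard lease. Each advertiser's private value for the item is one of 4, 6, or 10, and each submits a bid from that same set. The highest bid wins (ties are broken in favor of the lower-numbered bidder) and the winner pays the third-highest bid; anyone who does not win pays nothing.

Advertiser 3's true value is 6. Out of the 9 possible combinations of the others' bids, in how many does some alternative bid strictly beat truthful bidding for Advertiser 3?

Others bid (4, 6): truth gives 0; bid 10 gives 2 > 0. Violating.
Others bid (6, 4): truth gives 0; bid 10 gives 2 > 0. Violating.
Others bid (4, 4): truth gives 2; no alternative beats it.
Others bid (4, 10): truth gives 0; no alternative beats it.
(Checking all 9 profiles: 2 have a profitable deviation, 7 do not.)

2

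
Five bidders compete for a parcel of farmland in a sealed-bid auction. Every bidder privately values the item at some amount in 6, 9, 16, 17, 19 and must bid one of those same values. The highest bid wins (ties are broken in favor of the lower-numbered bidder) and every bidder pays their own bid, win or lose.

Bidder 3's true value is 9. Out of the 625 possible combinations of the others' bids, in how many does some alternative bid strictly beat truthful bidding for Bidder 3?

Others bid (6, 6, 6, 16): truth gives -9; bid 6 gives -6 > -9. Violating.
Others bid (6, 6, 6, 17): truth gives -9; bid 6 gives -6 > -9. Violating.
Others bid (6, 6, 6, 19): truth gives -9; bid 6 gives -6 > -9. Violating.
Others bid (6, 6, 9, 16): truth gives -9; bid 6 gives -6 > -9. Violating.
Others bid (6, 6, 6, 6): truth gives 0; no alternative beats it.
Others bid (6, 6, 6, 9): truth gives 0; no alternative beats it.
(Checking all 625 profiles: 621 have a profitable deviation, 4 do not.)

621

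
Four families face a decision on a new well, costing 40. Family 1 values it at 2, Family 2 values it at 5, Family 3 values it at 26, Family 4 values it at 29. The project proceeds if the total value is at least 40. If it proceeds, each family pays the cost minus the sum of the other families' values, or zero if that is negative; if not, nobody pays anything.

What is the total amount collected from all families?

11

Total value 62 ≥ cost 40, so it is built.
Family 1: others sum to 60; max(0, 40 - 60) = 0.
Family 2: others sum to 57; max(0, 40 - 57) = 0.
Family 3: others sum to 36; max(0, 40 - 36) = 4.
Family 4: others sum to 33; max(0, 40 - 33) = 7.
Total collected = 0 + 0 + 4 + 7 = 11.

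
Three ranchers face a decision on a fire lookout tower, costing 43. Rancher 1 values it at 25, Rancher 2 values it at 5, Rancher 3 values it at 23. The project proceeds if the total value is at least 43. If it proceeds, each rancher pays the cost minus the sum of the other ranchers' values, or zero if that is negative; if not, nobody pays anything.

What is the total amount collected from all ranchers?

Total value 53 ≥ cost 43, so it is built.
Rancher 1: others sum to 28; max(0, 43 - 28) = 15.
Rancher 2: others sum to 48; max(0, 43 - 48) = 0.
Rancher 3: others sum to 30; max(0, 43 - 30) = 13.
Total collected = 15 + 0 + 13 = 28.

28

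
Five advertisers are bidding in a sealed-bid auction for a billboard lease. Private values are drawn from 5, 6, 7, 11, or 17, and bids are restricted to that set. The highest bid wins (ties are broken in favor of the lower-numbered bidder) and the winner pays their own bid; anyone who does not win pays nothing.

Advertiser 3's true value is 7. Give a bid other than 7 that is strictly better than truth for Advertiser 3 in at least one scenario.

Suppose Advertiser 1 bids 5, Advertiser 2 bids 5, Advertiser 4 bids 5 and Advertiser 5 bids 5.
Bid 7: wins, pays 7, utility 7 - 7 = 0.
Bid 6: wins, pays 6, utility 7 - 6 = 1.
So bidding 6 beats truth here (1 > 0).

6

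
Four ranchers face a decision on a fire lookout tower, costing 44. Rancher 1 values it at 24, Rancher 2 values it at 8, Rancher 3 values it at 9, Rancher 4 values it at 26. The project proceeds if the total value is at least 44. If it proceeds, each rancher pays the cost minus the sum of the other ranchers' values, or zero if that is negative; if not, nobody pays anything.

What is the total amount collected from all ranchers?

4

Total value 67 ≥ cost 44, so it is built.
Rancher 1: others sum to 43; max(0, 44 - 43) = 1.
Rancher 2: others sum to 59; max(0, 44 - 59) = 0.
Rancher 3: others sum to 58; max(0, 44 - 58) = 0.
Rancher 4: others sum to 41; max(0, 44 - 41) = 3.
Total collected = 1 + 0 + 0 + 3 = 4.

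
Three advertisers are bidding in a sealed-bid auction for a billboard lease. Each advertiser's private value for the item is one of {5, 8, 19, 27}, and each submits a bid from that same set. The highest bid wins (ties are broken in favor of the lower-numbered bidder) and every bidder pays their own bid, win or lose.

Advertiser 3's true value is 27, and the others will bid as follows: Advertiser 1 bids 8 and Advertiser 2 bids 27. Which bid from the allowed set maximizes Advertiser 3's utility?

5

Bid 5: loses but pays 5, utility -5.
Bid 8: loses but pays 8, utility -8.
Bid 19: loses but pays 19, utility -19.
Bid 27: loses but pays 27, utility -27.
The best choice is 5 with utility -5.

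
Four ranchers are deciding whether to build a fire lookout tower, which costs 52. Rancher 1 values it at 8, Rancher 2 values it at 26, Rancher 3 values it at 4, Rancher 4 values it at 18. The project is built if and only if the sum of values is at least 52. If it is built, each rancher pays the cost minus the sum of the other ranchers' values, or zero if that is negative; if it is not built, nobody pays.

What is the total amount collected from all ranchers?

Total value 56 ≥ cost 52, so it is built.
Rancher 1: others sum to 48; max(0, 52 - 48) = 4.
Rancher 2: others sum to 30; max(0, 52 - 30) = 22.
Rancher 3: others sum to 52; max(0, 52 - 52) = 0.
Rancher 4: others sum to 38; max(0, 52 - 38) = 14.
Total collected = 4 + 22 + 0 + 14 = 40.

40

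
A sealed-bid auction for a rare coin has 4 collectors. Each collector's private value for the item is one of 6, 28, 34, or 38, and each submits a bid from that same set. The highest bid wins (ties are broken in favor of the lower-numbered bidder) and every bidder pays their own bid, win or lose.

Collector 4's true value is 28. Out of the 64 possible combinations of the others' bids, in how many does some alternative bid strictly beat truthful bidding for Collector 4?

Others bid (6, 6, 28): truth gives -28; bid 6 gives -6 > -28. Violating.
Others bid (6, 6, 34): truth gives -28; bid 6 gives -6 > -28. Violating.
Others bid (6, 6, 38): truth gives -28; bid 6 gives -6 > -28. Violating.
Others bid (6, 28, 6): truth gives -28; bid 6 gives -6 > -28. Violating.
Others bid (6, 6, 6): truth gives 0; no alternative beats it.
(Checking all 64 profiles: 63 have a profitable deviation, 1 does not.)

63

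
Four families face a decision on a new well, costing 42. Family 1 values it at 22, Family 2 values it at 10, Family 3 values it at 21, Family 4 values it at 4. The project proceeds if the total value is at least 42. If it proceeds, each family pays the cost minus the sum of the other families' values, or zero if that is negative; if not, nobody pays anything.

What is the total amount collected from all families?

13

Total value 57 ≥ cost 42, so it is built.
Family 1: others sum to 35; max(0, 42 - 35) = 7.
Family 2: others sum to 47; max(0, 42 - 47) = 0.
Family 3: others sum to 36; max(0, 42 - 36) = 6.
Family 4: others sum to 53; max(0, 42 - 53) = 0.
Total collected = 7 + 0 + 6 + 0 = 13.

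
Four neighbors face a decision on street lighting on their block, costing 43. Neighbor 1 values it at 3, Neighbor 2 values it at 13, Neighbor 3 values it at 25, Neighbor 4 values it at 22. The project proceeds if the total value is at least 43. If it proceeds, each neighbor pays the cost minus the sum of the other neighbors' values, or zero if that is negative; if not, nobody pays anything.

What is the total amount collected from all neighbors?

Total value 63 ≥ cost 43, so it is built.
Neighbor 1: others sum to 60; max(0, 43 - 60) = 0.
Neighbor 2: others sum to 50; max(0, 43 - 50) = 0.
Neighbor 3: others sum to 38; max(0, 43 - 38) = 5.
Neighbor 4: others sum to 41; max(0, 43 - 41) = 2.
Total collected = 0 + 0 + 5 + 2 = 7.

7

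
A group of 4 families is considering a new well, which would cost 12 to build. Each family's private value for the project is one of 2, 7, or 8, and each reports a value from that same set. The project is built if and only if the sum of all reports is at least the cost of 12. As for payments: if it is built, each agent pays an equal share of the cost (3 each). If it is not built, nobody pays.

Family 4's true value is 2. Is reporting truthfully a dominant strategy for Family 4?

Yes

Check each profile of the others' reports and compare truth against every alternative report.
Others report (2, 2, 2): truth gives 0, best alternative gives -1.
Others report (2, 2, 7): truth gives -1, best alternative gives -1.
Others report (2, 2, 8): truth gives -1, best alternative gives -1.
Others report (2, 7, 2): truth gives -1, best alternative gives -1.
Others report (2, 7, 7): truth gives -1, best alternative gives -1.
Others report (2, 7, 8): truth gives -1, best alternative gives -1.
(Remaining 21 profiles checked similarly; truth is weakly best in each.)
In every case the truthful report is at least as good as any alternative, so it is a dominant strategy.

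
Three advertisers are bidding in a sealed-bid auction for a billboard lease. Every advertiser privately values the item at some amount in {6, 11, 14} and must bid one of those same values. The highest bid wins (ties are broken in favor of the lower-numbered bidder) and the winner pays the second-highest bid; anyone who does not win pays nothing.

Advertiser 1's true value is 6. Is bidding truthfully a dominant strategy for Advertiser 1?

Yes

Check each profile of the others' bids and compare truth against every alternative bid.
Others bid (6, 11): truth gives 0, best alternative gives -5.
Others bid (11, 6): truth gives 0, best alternative gives -5.
Others bid (11, 11): truth gives 0, best alternative gives -5.
Others bid (6, 6): truth gives 0, best alternative gives 0.
Others bid (6, 14): truth gives 0, best alternative gives 0.
Others bid (11, 14): truth gives 0, best alternative gives 0.
(Remaining 3 profiles checked similarly; truth is weakly best in each.)
In every case the truthful bid is at least as good as any alternative, so it is a dominant strategy.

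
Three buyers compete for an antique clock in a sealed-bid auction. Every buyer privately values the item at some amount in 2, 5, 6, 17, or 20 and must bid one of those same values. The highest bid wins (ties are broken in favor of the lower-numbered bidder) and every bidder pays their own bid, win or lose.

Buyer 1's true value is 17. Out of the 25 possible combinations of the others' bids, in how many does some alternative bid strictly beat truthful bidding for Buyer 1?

Others bid (2, 2): truth gives 0; bid 2 gives 15 > 0. Violating.
Others bid (2, 5): truth gives 0; bid 5 gives 12 > 0. Violating.
Others bid (2, 6): truth gives 0; bid 6 gives 11 > 0. Violating.
Others bid (2, 20): truth gives -17; bid 2 gives -2 > -17. Violating.
Others bid (2, 17): truth gives 0; no alternative beats it.
Others bid (5, 17): truth gives 0; no alternative beats it.
(Checking all 25 profiles: 18 have a profitable deviation, 7 do not.)

18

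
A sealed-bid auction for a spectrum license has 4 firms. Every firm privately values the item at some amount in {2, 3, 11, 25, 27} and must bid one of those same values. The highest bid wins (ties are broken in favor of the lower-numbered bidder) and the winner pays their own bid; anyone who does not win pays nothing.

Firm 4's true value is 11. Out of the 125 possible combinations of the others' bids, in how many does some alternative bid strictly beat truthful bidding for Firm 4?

1

Others bid (2, 2, 2): truth gives 0; bid 3 gives 8 > 0. Violating.
Others bid (2, 2, 3): truth gives 0; no alternative beats it.
Others bid (2, 2, 11): truth gives 0; no alternative beats it.
(Checking all 125 profiles: 1 has a profitable deviation, 124 do not.)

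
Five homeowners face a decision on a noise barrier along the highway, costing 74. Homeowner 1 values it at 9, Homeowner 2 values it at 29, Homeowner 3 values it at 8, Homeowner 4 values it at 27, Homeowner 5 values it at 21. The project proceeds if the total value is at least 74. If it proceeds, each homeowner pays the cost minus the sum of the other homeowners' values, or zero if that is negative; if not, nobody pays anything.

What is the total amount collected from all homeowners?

Total value 94 ≥ cost 74, so it is built.
Homeowner 1: others sum to 85; max(0, 74 - 85) = 0.
Homeowner 2: others sum to 65; max(0, 74 - 65) = 9.
Homeowner 3: others sum to 86; max(0, 74 - 86) = 0.
Homeowner 4: others sum to 67; max(0, 74 - 67) = 7.
Homeowner 5: others sum to 73; max(0, 74 - 73) = 1.
Total collected = 0 + 9 + 0 + 7 + 1 = 17.

17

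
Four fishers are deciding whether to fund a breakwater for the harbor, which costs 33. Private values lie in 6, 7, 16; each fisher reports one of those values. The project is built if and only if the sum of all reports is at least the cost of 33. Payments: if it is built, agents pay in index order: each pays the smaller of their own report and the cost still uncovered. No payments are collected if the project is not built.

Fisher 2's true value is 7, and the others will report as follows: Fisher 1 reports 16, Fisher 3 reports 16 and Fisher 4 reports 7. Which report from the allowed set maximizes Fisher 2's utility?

6

Report 6: project built, pays 6, utility 7 - 6 = 1.
Report 7: project built, pays 7, utility 7 - 7 = 0.
Report 16: project built, pays 16, utility 7 - 16 = -9.
The best choice is 6 with utility 1.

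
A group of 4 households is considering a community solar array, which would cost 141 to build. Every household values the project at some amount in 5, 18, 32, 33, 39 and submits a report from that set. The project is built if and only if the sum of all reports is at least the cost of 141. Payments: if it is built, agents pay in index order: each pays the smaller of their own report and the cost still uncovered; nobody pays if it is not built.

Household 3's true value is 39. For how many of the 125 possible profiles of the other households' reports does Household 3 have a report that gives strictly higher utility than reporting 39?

7

Others report (32, 39, 39): truth gives 0; report 32 gives 7 > 0. Violating.
Others report (33, 39, 39): truth gives 0; report 32 gives 7 > 0. Violating.
Others report (39, 32, 39): truth gives 0; report 32 gives 7 > 0. Violating.
Others report (39, 33, 39): truth gives 0; report 32 gives 7 > 0. Violating.
Others report (5, 5, 5): truth gives 0; no alternative beats it.
Others report (5, 5, 18): truth gives 0; no alternative beats it.
(Checking all 125 profiles: 7 have a profitable deviation, 118 do not.)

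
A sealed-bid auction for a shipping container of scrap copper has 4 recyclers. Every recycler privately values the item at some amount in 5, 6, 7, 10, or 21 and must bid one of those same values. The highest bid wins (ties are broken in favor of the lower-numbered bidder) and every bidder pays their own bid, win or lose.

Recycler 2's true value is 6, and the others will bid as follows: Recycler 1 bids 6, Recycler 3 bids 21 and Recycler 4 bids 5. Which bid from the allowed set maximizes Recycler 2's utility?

5

Bid 5: loses but pays 5, utility -5.
Bid 6: loses but pays 6, utility -6.
Bid 7: loses but pays 7, utility -7.
Bid 10: loses but pays 10, utility -10.
Bid 21: wins, pays 21, utility 6 - 21 = -15.
The best choice is 5 with utility -5.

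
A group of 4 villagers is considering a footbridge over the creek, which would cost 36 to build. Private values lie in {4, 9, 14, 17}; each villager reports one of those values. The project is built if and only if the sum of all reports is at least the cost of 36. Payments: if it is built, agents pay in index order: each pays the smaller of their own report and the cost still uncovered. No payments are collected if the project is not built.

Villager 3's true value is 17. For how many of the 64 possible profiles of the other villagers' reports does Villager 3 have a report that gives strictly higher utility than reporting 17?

Others report (4, 4, 14): truth gives 0; report 14 gives 3 > 0. Violating.
Others report (4, 4, 17): truth gives 0; report 14 gives 3 > 0. Violating.
Others report (4, 9, 9): truth gives 0; report 14 gives 3 > 0. Violating.
Others report (4, 9, 14): truth gives 0; report 9 gives 8 > 0. Violating.
Others report (4, 4, 4): truth gives 0; no alternative beats it.
Others report (4, 4, 9): truth gives 0; no alternative beats it.
(Checking all 64 profiles: 56 have a profitable deviation, 8 do not.)

56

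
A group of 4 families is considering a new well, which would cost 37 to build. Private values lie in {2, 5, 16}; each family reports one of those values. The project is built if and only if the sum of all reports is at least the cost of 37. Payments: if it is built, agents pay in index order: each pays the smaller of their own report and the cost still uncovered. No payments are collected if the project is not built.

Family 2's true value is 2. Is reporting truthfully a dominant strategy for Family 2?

Yes

Check each profile of the others' reports and compare truth against every alternative report.
Others report (2, 16, 16): truth gives 0, best alternative gives -3.
Others report (5, 16, 16): truth gives 0, best alternative gives -3.
Others report (16, 2, 16): truth gives 0, best alternative gives -3.
Others report (16, 5, 16): truth gives 0, best alternative gives -3.
Others report (16, 16, 2): truth gives 0, best alternative gives -3.
Others report (16, 16, 5): truth gives 0, best alternative gives -3.
(Remaining 21 profiles checked similarly; truth is weakly best in each.)
In every case the truthful report is at least as good as any alternative, so it is a dominant strategy.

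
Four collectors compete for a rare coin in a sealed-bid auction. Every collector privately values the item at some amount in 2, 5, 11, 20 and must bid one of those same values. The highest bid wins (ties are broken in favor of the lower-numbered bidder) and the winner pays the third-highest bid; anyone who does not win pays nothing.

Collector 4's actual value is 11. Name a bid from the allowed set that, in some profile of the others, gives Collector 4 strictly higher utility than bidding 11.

Suppose Collector 1 bids 2, Collector 2 bids 2 and Collector 3 bids 11.
Bid 11: loses, pays 0, utility 0.
Bid 20: wins, pays 2, utility 11 - 2 = 9.
So bidding 20 beats truth here (9 > 0).

20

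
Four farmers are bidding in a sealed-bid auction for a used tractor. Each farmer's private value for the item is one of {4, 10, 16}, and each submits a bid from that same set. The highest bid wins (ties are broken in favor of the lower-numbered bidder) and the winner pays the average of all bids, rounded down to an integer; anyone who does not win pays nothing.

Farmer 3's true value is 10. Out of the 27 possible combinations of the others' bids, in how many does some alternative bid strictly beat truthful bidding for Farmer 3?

Others bid (4, 10, 4): truth gives 0; bid 16 gives 2 > 0. Violating.
Others bid (10, 4, 4): truth gives 0; bid 16 gives 2 > 0. Violating.
Others bid (4, 4, 4): truth gives 5; no alternative beats it.
Others bid (4, 4, 10): truth gives 3; no alternative beats it.
(Checking all 27 profiles: 2 have a profitable deviation, 25 do not.)

2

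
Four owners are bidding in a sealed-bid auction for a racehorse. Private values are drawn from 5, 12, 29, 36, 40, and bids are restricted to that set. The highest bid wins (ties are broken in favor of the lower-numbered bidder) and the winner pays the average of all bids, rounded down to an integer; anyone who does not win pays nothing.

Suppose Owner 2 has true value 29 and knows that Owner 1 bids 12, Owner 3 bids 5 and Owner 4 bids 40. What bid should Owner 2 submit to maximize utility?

40

Bid 5: loses, pays 0, utility 0.
Bid 12: loses, pays 0, utility 0.
Bid 29: loses, pays 0, utility 0.
Bid 36: loses, pays 0, utility 0.
Bid 40: wins, pays 24, utility 29 - 24 = 5.
The best choice is 40 with utility 5.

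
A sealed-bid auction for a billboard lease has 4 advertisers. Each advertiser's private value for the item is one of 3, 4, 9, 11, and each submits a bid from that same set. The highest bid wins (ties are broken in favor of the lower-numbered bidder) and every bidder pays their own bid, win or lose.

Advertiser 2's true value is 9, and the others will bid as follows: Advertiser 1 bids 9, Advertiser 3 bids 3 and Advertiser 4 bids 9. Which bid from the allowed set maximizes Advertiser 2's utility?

11

Bid 3: loses but pays 3, utility -3.
Bid 4: loses but pays 4, utility -4.
Bid 9: loses but pays 9, utility -9.
Bid 11: wins, pays 11, utility 9 - 11 = -2.
The best choice is 11 with utility -2.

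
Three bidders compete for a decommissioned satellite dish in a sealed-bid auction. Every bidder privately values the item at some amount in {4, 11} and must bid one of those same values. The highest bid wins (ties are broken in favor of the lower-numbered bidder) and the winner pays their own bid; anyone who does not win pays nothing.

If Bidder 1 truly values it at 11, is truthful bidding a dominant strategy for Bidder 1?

Consider the case where Bidder 2 bids 4 and Bidder 3 bids 4.
Truthful bid 11: wins, pays 11, utility 11 - 11 = 0.
Bid 4 instead: wins, pays 4, utility 11 - 4 = 7.
Since 7 > 0, bidding 4 is strictly better here, so truthful bidding is not dominant.

No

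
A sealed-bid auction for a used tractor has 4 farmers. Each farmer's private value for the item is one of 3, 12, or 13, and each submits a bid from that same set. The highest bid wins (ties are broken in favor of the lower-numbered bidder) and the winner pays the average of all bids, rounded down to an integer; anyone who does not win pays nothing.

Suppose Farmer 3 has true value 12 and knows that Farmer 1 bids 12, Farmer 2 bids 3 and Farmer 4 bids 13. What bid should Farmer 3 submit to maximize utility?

Bid 3: loses, pays 0, utility 0.
Bid 12: loses, pays 0, utility 0.
Bid 13: wins, pays 10, utility 12 - 10 = 2.
The best choice is 13 with utility 2.

13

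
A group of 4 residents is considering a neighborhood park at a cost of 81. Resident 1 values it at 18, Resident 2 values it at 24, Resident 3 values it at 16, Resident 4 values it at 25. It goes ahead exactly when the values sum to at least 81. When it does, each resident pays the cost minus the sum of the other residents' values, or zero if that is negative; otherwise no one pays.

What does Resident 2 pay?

Total value 83 ≥ cost 81, so the project is built.
The other residents' values sum to 59.
Cost minus that sum is 81 - 59 = 22.

22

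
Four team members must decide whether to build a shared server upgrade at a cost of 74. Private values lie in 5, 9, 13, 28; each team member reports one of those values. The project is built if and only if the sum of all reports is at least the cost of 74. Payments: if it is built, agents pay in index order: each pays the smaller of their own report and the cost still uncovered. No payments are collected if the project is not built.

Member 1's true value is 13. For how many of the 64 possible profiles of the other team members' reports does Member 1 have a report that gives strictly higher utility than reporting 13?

Others report (9, 28, 28): truth gives 0; report 9 gives 4 > 0. Violating.
Others report (13, 28, 28): truth gives 0; report 5 gives 8 > 0. Violating.
Others report (28, 9, 28): truth gives 0; report 9 gives 4 > 0. Violating.
Others report (28, 13, 28): truth gives 0; report 5 gives 8 > 0. Violating.
Others report (5, 5, 5): truth gives 0; no alternative beats it.
Others report (5, 5, 9): truth gives 0; no alternative beats it.
(Checking all 64 profiles: 7 have a profitable deviation, 57 do not.)

7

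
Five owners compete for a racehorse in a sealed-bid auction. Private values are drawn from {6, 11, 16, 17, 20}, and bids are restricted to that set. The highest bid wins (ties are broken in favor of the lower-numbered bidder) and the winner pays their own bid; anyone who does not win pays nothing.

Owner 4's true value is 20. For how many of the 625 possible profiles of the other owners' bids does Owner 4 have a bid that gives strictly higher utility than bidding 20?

108

Others bid (6, 6, 6, 6): truth gives 0; bid 11 gives 9 > 0. Violating.
Others bid (6, 6, 6, 11): truth gives 0; bid 11 gives 9 > 0. Violating.
Others bid (6, 6, 6, 16): truth gives 0; bid 16 gives 4 > 0. Violating.
Others bid (6, 6, 6, 17): truth gives 0; bid 17 gives 3 > 0. Violating.
Others bid (6, 6, 6, 20): truth gives 0; no alternative beats it.
Others bid (6, 6, 11, 20): truth gives 0; no alternative beats it.
(Checking all 625 profiles: 108 have a profitable deviation, 517 do not.)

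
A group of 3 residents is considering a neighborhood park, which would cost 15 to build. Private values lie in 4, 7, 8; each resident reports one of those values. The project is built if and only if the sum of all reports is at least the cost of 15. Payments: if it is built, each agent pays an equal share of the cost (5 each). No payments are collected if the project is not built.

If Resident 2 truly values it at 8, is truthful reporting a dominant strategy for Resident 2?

Yes

Check each profile of the others' reports and compare truth against every alternative report.
Others report (4, 4): truth gives 3, best alternative gives 3.
Others report (4, 7): truth gives 3, best alternative gives 3.
Others report (4, 8): truth gives 3, best alternative gives 3.
Others report (7, 4): truth gives 3, best alternative gives 3.
Others report (7, 7): truth gives 3, best alternative gives 3.
Others report (7, 8): truth gives 3, best alternative gives 3.
(Remaining 3 profiles checked similarly; truth is weakly best in each.)
In every case the truthful report is at least as good as any alternative, so it is a dominant strategy.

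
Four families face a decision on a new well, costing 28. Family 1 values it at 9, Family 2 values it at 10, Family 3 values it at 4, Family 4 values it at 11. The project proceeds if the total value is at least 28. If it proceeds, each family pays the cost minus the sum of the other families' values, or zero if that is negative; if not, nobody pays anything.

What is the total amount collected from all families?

Total value 34 ≥ cost 28, so it is built.
Family 1: others sum to 25; max(0, 28 - 25) = 3.
Family 2: others sum to 24; max(0, 28 - 24) = 4.
Family 3: others sum to 30; max(0, 28 - 30) = 0.
Family 4: others sum to 23; max(0, 28 - 23) = 5.
Total collected = 3 + 4 + 0 + 5 = 12.

12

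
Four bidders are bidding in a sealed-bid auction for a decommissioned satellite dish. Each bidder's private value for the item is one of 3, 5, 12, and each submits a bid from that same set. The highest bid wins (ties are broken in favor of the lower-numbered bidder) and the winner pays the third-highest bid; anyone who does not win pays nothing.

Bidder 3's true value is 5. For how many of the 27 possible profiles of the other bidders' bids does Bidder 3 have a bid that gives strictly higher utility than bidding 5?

3

Others bid (3, 3, 12): truth gives 0; bid 12 gives 2 > 0. Violating.
Others bid (3, 5, 3): truth gives 0; bid 12 gives 2 > 0. Violating.
Others bid (5, 3, 3): truth gives 0; bid 12 gives 2 > 0. Violating.
Others bid (3, 3, 3): truth gives 2; no alternative beats it.
Others bid (3, 3, 5): truth gives 2; no alternative beats it.
(Checking all 27 profiles: 3 have a profitable deviation, 24 do not.)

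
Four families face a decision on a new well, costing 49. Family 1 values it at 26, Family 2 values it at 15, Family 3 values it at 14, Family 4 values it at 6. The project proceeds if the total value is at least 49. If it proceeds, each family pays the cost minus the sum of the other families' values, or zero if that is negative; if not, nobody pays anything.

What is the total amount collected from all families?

19

Total value 61 ≥ cost 49, so it is built.
Family 1: others sum to 35; max(0, 49 - 35) = 14.
Family 2: others sum to 46; max(0, 49 - 46) = 3.
Family 3: others sum to 47; max(0, 49 - 47) = 2.
Family 4: others sum to 55; max(0, 49 - 55) = 0.
Total collected = 14 + 3 + 2 + 0 = 19.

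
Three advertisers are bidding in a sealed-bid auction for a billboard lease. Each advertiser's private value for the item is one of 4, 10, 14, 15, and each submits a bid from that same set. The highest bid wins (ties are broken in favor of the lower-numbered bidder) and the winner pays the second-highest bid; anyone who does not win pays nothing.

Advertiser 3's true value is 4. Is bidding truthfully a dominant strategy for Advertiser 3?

Yes

Check each profile of the others' bids and compare truth against every alternative bid.
Others bid (4, 4): truth gives 0, best alternative gives 0.
Others bid (4, 10): truth gives 0, best alternative gives 0.
Others bid (4, 14): truth gives 0, best alternative gives 0.
Others bid (4, 15): truth gives 0, best alternative gives 0.
Others bid (10, 4): truth gives 0, best alternative gives 0.
Others bid (10, 10): truth gives 0, best alternative gives 0.
(Remaining 10 profiles checked similarly; truth is weakly best in each.)
In every case the truthful bid is at least as good as any alternative, so it is a dominant strategy.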